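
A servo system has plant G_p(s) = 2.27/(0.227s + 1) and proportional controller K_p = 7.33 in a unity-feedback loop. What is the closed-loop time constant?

Closed loop: T(s) = K_p·G_p/(1+K_p·G_p) = 16.64/(0.227s + 1 + 16.64), with pole at s = −(1 + 16.64)/0.227 = −77.71.
Closed-loop time constant τ = 1/77.71 = 0.0129 s.

τ = 0.0129 s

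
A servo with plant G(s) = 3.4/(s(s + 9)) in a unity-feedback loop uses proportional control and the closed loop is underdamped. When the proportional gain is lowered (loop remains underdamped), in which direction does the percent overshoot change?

ζ = 9/(2√(3.4K_p)) rises as K_p falls; higher damping means less overshoot.

decrease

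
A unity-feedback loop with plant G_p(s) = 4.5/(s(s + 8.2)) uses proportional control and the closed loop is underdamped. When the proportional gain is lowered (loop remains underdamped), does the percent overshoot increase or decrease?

ζ = 8.2/(2√(4.5K_p)) rises as K_p falls; higher damping means less overshoot.

decrease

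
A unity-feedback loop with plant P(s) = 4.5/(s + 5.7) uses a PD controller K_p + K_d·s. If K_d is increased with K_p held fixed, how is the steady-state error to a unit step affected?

At s = 0 the derivative term contributes nothing: C(0) = K_p regardless of K_d, so K_pos = K_p·P(0) and e_ss are unchanged.

unchanged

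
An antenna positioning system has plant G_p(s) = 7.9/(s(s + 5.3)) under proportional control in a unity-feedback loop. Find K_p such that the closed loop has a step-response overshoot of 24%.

K_p = 5.2

From %OS = 100·exp(−πζ/√(1−ζ²)) = 24%, ζ = −ln(0.24)/√(π²+ln²(0.24)) = 0.4136.
Characteristic equation s² + 5.3s + 7.9K_p = 0 gives ζ = 5.3/(2√(7.9K_p)).
Setting ζ = 0.4136: √(7.9K_p) = 5.3/(2·0.4136) = 6.407, so K_p = 41.05/7.9 = 5.2.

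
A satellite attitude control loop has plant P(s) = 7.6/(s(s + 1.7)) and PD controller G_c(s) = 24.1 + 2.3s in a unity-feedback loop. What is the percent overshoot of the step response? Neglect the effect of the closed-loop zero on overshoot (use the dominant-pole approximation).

4.26%

Forward path: (24.1 + 2.3s)·7.6/(s(s+1.7)). The closed-loop characteristic equation is s² + (1.7 + 7.6·2.3)s + 7.6·24.1 = 0.
That is s² + 19.18s + 183.2 = 0, so ω_n = 13.53 rad/s and ζ = 19.18/(2·13.53) = 0.7086.
%OS = 100·exp(−πζ/√(1−ζ²)) = 4.26%.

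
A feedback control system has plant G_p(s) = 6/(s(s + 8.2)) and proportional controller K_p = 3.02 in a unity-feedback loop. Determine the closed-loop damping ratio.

1 + K_p·G_p(s) = 0 gives s² + 8.2s + 18.12 = 0.
Matching s² + 2ζω_n s + ω_n²: ω_n = √18.12 = 4.257 rad/s and 2ζω_n = 8.2, so ζ = 8.2/(2·4.257) = 0.963.

ζ = 0.963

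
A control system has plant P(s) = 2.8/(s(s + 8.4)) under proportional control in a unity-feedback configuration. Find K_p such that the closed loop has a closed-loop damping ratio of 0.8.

Closed-loop characteristic equation: s² + 8.4s + K_p·2.8 = 0.
So ω_n = √(2.8K_p) and 2ζω_n = 8.4, giving ζ = 8.4/(2√(2.8K_p)).
Setting ζ = 0.8: √(2.8K_p) = 8.4/(2·0.8) = 5.25, so K_p = 27.56/2.8 = 9.84.

K_p = 9.84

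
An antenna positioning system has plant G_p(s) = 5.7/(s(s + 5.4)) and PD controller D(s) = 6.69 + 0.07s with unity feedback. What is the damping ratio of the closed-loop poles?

ζ = 0.47

Forward path: (6.69 + 0.07s)·5.7/(s(s+5.4)). The closed-loop characteristic equation is s² + (5.4 + 5.7·0.07)s + 5.7·6.69 = 0.
That is s² + 5.799s + 38.13 = 0, so ω_n = 6.175 rad/s and ζ = 5.799/(2·6.175) = 0.4695.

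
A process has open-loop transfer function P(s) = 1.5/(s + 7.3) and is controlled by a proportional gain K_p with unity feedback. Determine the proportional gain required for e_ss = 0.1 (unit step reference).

For a type-0 loop with proportional control, e_ss = 1/(1 + K_p·P(0)).
P(0) = 0.2055. Require 1/(1 + K_p·0.2055) = 0.1, so 1 + 0.2055·K_p = 10.
K_p = (10 − 1)/0.2055 = 43.8.

K_p = 43.8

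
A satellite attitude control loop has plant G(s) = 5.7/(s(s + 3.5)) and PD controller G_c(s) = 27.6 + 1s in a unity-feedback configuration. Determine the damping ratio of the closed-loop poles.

Forward path: (27.6 + 1s)·5.7/(s(s+3.5)). The closed-loop characteristic equation is s² + (3.5 + 5.7·1)s + 5.7·27.6 = 0.
That is s² + 9.2s + 157.3 = 0, so ω_n = 12.54 rad/s and ζ = 9.2/(2·12.54) = 0.3667.

ζ = 0.367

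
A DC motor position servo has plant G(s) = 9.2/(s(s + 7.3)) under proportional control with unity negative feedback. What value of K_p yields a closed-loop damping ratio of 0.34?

Closed-loop characteristic equation: s² + 7.3s + K_p·9.2 = 0.
So ω_n = √(9.2K_p) and 2ζω_n = 7.3, giving ζ = 7.3/(2√(9.2K_p)).
Setting ζ = 0.34: √(9.2K_p) = 7.3/(2·0.34) = 10.74, so K_p = 115.2/9.2 = 12.5.

K_p = 12.5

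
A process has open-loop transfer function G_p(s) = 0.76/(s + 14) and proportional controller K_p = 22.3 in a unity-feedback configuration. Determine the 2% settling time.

Closed-loop transfer function: T(s) = K_p·G_p(s)/(1 + K_p·G_p(s)) = 16.95/(s + 14 + 16.95) = 16.95/(s + 30.95).
Time constant τ = 1/30.95 = 0.03231 s, so the 2% settling time is about 4τ = 0.129 s.

T_s ≈ 0.129 s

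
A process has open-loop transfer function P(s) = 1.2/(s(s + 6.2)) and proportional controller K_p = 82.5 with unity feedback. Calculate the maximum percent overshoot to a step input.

The closed-loop denominator s² + 6.2s + 99 gives ω_n = √99 = 9.95 and ζ = 6.2/(2ω_n) = 0.3116.
%OS = 100·exp(−πζ/√(1−ζ²)) = 100·exp(−π·0.3116/√0.9029) = 35.7%.

35.7%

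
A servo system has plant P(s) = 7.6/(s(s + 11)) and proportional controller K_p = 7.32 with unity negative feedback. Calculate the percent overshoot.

The closed-loop denominator s² + 11s + 55.63 gives ω_n = √55.63 = 7.459 and ζ = 11/(2ω_n) = 0.7374.
%OS = 100·exp(−πζ/√(1−ζ²)) = 100·exp(−π·0.7374/√0.4562) = 3.24%.

3.24%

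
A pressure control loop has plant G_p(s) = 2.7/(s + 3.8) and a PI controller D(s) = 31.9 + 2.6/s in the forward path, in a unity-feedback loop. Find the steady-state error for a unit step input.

0

The open loop D(s)G_p(s) has a pole at the origin (type 1), so the static position error constant is infinite and e_ss = 1/(1+∞) = 0.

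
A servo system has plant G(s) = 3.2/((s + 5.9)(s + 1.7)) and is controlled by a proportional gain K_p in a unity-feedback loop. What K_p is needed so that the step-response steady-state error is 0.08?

The loop is type 0, so e_ss(step) = 1/(1 + K_pos) with K_pos = K_p·G(0).
G(0) = 0.319. Require 1/(1 + K_p·0.319) = 0.08, so 1 + 0.319·K_p = 12.5.
K_p = (12.5 − 1)/0.319 = 36.

K_p = 36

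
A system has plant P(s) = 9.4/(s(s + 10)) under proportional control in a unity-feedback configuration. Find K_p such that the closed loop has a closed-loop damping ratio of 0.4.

K_p = 16.6

Closed-loop characteristic equation: s² + 10s + K_p·9.4 = 0.
So ω_n = √(9.4K_p) and 2ζω_n = 10, giving ζ = 10/(2√(9.4K_p)).
Setting ζ = 0.4: √(9.4K_p) = 10/(2·0.4) = 12.5, so K_p = 156.2/9.4 = 16.6.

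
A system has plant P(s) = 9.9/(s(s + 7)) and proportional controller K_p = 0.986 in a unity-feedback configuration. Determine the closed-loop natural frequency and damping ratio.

ω_n = 3.12 rad/s, ζ = 1.12

With unity feedback the closed-loop characteristic equation is s² + 7s + 0.986·9.9 = s² + 7s + 9.761 = 0.
Matching s² + 2ζω_n s + ω_n²: ω_n = √9.761 = 3.124 rad/s and 2ζω_n = 7, so ζ = 7/(2·3.124) = 1.12.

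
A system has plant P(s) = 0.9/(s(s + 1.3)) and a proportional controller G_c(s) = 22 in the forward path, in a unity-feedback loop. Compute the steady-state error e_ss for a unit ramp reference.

The loop has one pole at the origin (type 1). Velocity error constant K_v = lim_{s→0} s·G_c(s)P(s) = 22·0.9/1.3 = 15.23.
Steady-state error to a unit ramp: e_ss = 1/K_v = 0.0657.

0.0657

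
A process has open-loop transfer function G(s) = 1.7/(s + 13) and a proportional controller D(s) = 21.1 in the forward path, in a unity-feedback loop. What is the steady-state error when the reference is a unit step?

The loop is type 0. Static position error constant K_pos = D(0)·G(0) = 21.1·0.1308 = 2.759.
Steady-state error to a unit step: e_ss = 1/(1+K_pos) = 1/3.759 = 0.266.

0.266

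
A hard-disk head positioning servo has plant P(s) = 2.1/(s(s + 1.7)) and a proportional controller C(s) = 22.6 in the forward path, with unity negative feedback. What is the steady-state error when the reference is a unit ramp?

The loop has one pole at the origin (type 1). Velocity error constant K_v = lim_{s→0} s·C(s)P(s) = 22.6·2.1/1.7 = 27.92.
Steady-state error to a unit ramp: e_ss = 1/K_v = 0.0358.

0.0358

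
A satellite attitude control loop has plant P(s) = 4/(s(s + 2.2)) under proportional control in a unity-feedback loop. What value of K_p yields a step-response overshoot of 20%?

From %OS = 100·exp(−πζ/√(1−ζ²)) = 20%, ζ = −ln(0.2)/√(π²+ln²(0.2)) = 0.4559.
Characteristic equation s² + 2.2s + 4K_p = 0 gives ζ = 2.2/(2√(4K_p)).
Setting ζ = 0.4559: √(4K_p) = 2.2/(2·0.4559) = 2.413, so K_p = 5.82/4 = 1.46.

K_p = 1.46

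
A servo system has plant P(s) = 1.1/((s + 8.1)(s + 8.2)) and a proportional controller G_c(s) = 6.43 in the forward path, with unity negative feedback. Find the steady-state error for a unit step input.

0.904

The loop is type 0. Static position error constant K_pos = G_c(0)·P(0) = 6.43·0.01656 = 0.1065.
Steady-state error to a unit step: e_ss = 1/(1+K_pos) = 1/1.106 = 0.904.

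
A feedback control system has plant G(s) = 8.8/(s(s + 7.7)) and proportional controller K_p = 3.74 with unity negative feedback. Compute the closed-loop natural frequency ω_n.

1 + K_p·G(s) = 0 gives s² + 7.7s + 32.91 = 0.
So ω_n² = 32.91 ⇒ ω_n = 5.737 rad/s, and ζ = 7.7/(2ω_n) = 0.671.

ω_n = 5.74 rad/s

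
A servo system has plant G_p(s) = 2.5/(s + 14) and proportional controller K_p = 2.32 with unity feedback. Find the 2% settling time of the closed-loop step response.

Closed-loop transfer function: T(s) = K_p·G_p(s)/(1 + K_p·G_p(s)) = 5.8/(s + 14 + 5.8) = 5.8/(s + 19.8).
Time constant τ = 1/19.8 = 0.05051 s, so the 2% settling time is about 4τ = 0.202 s.

T_s ≈ 0.202 s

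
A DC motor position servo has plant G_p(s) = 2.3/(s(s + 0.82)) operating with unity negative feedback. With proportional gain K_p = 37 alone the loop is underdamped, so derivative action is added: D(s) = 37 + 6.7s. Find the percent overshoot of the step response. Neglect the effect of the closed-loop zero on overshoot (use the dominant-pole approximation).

0.299%

Forward path: (37 + 6.7s)·2.3/(s(s+0.82)). The closed-loop characteristic equation is s² + (0.82 + 2.3·6.7)s + 2.3·37 = 0.
That is s² + 16.23s + 85.1 = 0, so ω_n = 9.225 rad/s and ζ = 16.23/(2·9.225) = 0.8797.
%OS = 100·exp(−πζ/√(1−ζ²)) = 0.299%.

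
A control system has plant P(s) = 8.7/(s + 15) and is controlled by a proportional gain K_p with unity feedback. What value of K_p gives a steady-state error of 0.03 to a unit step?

Steady-state error for a unit step on this type-0 loop is 1/(1 + K_p·P(0)).
P(0) = 0.58. Require 1/(1 + K_p·0.58) = 0.03, so 1 + 0.58·K_p = 33.33.
K_p = (33.33 − 1)/0.58 = 55.7.

K_p = 55.7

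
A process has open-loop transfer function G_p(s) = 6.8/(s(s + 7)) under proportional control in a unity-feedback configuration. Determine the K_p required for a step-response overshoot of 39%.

K_p = 21.9

From %OS = 100·exp(−πζ/√(1−ζ²)) = 39%, ζ = −ln(0.39)/√(π²+ln²(0.39)) = 0.2871.
Characteristic equation s² + 7s + 6.8K_p = 0 gives ζ = 7/(2√(6.8K_p)).
Setting ζ = 0.2871: √(6.8K_p) = 7/(2·0.2871) = 12.19, so K_p = 148.6/6.8 = 21.9.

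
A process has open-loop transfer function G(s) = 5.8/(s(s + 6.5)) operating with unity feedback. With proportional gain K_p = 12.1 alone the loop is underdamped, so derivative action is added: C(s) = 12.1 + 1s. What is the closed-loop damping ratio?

Forward path: (12.1 + 1s)·5.8/(s(s+6.5)). The closed-loop characteristic equation is s² + (6.5 + 5.8·1)s + 5.8·12.1 = 0.
That is s² + 12.3s + 70.18 = 0, so ω_n = 8.377 rad/s and ζ = 12.3/(2·8.377) = 0.7341.

ζ = 0.734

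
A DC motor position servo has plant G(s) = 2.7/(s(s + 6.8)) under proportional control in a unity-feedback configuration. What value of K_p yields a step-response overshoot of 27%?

From %OS = 100·exp(−πζ/√(1−ζ²)) = 27%, ζ = −ln(0.27)/√(π²+ln²(0.27)) = 0.3847.
Characteristic equation s² + 6.8s + 2.7K_p = 0 gives ζ = 6.8/(2√(2.7K_p)).
Setting ζ = 0.3847: √(2.7K_p) = 6.8/(2·0.3847) = 8.838, so K_p = 78.11/2.7 = 28.9.

K_p = 28.9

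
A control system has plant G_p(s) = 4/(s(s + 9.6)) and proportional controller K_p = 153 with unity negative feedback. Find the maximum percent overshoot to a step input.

The closed-loop denominator s² + 9.6s + 612 gives ω_n = √612 = 24.74 and ζ = 9.6/(2ω_n) = 0.194.
%OS = 100·exp(−πζ/√(1−ζ²)) = 100·exp(−π·0.194/√0.9624) = 53.7%.

53.7%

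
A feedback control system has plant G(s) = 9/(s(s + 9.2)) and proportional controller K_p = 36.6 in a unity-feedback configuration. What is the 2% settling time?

T_s ≈ 0.87 s

Closed-loop characteristic equation: s² + 9.2s + 329.4 = 0, so ω_n = 18.15 rad/s and ζ = 9.2/(2·18.15) = 0.2535.
2% settling time T_s ≈ 4/(ζω_n) = 4/4.6 = 0.87 s.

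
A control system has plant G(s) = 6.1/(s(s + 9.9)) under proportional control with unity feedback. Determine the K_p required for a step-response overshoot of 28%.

K_p = 28.5

From %OS = 100·exp(−πζ/√(1−ζ²)) = 28%, ζ = −ln(0.28)/√(π²+ln²(0.28)) = 0.3755.
Characteristic equation s² + 9.9s + 6.1K_p = 0 gives ζ = 9.9/(2√(6.1K_p)).
Setting ζ = 0.3755: √(6.1K_p) = 9.9/(2·0.3755) = 13.18, so K_p = 173.7/6.1 = 28.5.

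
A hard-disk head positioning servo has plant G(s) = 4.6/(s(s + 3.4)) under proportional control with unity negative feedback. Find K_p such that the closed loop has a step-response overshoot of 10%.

From %OS = 100·exp(−πζ/√(1−ζ²)) = 10%, ζ = −ln(0.1)/√(π²+ln²(0.1)) = 0.5912.
Characteristic equation s² + 3.4s + 4.6K_p = 0 gives ζ = 3.4/(2√(4.6K_p)).
Setting ζ = 0.5912: √(4.6K_p) = 3.4/(2·0.5912) = 2.876, so K_p = 8.27/4.6 = 1.8.

K_p = 1.8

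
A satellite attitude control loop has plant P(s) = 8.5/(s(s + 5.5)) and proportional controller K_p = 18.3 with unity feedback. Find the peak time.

T_p = 0.258 s

Closed-loop characteristic equation: s² + 5.5s + 155.6 = 0, so ω_n = 12.47 rad/s and ζ = 5.5/(2·12.47) = 0.2205.
Damped frequency ω_d = ω_n√(1−ζ²) = 12.17 rad/s, so peak time T_p = π/ω_d = 0.258 s.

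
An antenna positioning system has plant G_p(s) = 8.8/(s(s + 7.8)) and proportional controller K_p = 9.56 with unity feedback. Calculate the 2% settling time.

T_s ≈ 1.03 s

The closed-loop denominator s² + 7.8s + 84.13 gives ω_n = √84.13 = 9.172 and ζ = 7.8/(2ω_n) = 0.4252.
2% settling time T_s ≈ 4/(ζω_n) = 4/3.9 = 1.03 s.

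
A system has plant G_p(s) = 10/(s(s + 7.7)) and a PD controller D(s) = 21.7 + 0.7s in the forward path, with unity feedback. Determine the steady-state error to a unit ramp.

0.0355

The loop has one pole at the origin (type 1). Velocity error constant K_v = lim_{s→0} s·D(s)G_p(s) = 21.7·10/7.7 = 28.18.
Steady-state error to a unit ramp: e_ss = 1/K_v = 0.0355.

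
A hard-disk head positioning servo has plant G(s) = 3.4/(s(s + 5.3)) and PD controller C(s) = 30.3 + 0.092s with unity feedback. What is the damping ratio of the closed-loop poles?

Forward path: (30.3 + 0.092s)·3.4/(s(s+5.3)). The closed-loop characteristic equation is s² + (5.3 + 3.4·0.092)s + 3.4·30.3 = 0.
That is s² + 5.613s + 103 = 0, so ω_n = 10.15 rad/s and ζ = 5.613/(2·10.15) = 0.2765.

ζ = 0.276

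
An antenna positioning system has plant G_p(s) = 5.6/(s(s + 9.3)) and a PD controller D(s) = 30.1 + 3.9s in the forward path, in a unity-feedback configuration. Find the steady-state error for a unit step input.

The open loop D(s)G_p(s) has a pole at the origin (type 1), so the static position error constant is infinite and e_ss = 1/(1+∞) = 0.

0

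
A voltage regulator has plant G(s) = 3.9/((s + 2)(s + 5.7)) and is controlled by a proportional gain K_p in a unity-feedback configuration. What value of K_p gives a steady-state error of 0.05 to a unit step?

K_p = 55.5

Steady-state error for a unit step on this type-0 loop is 1/(1 + K_p·G(0)).
G(0) = 0.3421. Require 1/(1 + K_p·0.3421) = 0.05, so 1 + 0.3421·K_p = 20.
K_p = (20 − 1)/0.3421 = 55.5.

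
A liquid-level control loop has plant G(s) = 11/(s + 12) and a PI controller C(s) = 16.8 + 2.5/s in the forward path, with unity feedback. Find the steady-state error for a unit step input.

The open loop C(s)G(s) has a pole at the origin (type 1), so the static position error constant is infinite and e_ss = 1/(1+∞) = 0.

0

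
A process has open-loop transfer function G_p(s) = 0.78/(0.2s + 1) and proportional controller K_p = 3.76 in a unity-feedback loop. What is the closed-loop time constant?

τ = 0.0509 s

Closed loop: T(s) = K_p·G_p/(1+K_p·G_p) = 2.933/(0.2s + 1 + 2.933), with pole at s = −(1 + 2.933)/0.2 = −19.66.
Closed-loop time constant τ = 1/19.66 = 0.0509 s.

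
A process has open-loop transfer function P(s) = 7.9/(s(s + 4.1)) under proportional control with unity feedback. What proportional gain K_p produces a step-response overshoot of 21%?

K_p = 2.69

From %OS = 100·exp(−πζ/√(1−ζ²)) = 21%, ζ = −ln(0.21)/√(π²+ln²(0.21)) = 0.4449.
Characteristic equation s² + 4.1s + 7.9K_p = 0 gives ζ = 4.1/(2√(7.9K_p)).
Setting ζ = 0.4449: √(7.9K_p) = 4.1/(2·0.4449) = 4.608, so K_p = 21.23/7.9 = 2.69.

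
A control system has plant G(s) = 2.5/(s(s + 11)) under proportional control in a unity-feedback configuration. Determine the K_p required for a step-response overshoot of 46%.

From %OS = 100·exp(−πζ/√(1−ζ²)) = 46%, ζ = −ln(0.46)/√(π²+ln²(0.46)) = 0.24.
Characteristic equation s² + 11s + 2.5K_p = 0 gives ζ = 11/(2√(2.5K_p)).
Setting ζ = 0.24: √(2.5K_p) = 11/(2·0.24) = 22.92, so K_p = 525.4/2.5 = 210.

K_p = 210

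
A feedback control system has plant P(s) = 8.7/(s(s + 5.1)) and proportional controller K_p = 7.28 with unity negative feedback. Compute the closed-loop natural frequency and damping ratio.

1 + K_p·P(s) = 0 gives s² + 5.1s + 63.34 = 0.
Matching s² + 2ζω_n s + ω_n²: ω_n = √63.34 = 7.958 rad/s and 2ζω_n = 5.1, so ζ = 5.1/(2·7.958) = 0.32.

ω_n = 7.96 rad/s, ζ = 0.32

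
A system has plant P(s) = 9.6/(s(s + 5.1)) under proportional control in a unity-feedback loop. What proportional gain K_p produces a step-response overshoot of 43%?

K_p = 10.1

From %OS = 100·exp(−πζ/√(1−ζ²)) = 43%, ζ = −ln(0.43)/√(π²+ln²(0.43)) = 0.2594.
Characteristic equation s² + 5.1s + 9.6K_p = 0 gives ζ = 5.1/(2√(9.6K_p)).
Setting ζ = 0.2594: √(9.6K_p) = 5.1/(2·0.2594) = 9.829, so K_p = 96.6/9.6 = 10.1.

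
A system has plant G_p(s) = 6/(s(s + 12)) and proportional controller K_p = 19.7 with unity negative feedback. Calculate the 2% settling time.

T_s ≈ 0.667 s

The closed-loop denominator s² + 12s + 118.2 gives ω_n = √118.2 = 10.87 and ζ = 12/(2ω_n) = 0.5519.
2% settling time T_s ≈ 4/(ζω_n) = 4/6 = 0.667 s.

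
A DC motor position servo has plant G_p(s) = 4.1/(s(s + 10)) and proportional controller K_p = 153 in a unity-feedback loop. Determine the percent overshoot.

52.7%

From 1 + K_pG_p(s) = 0: s² + 10s + 627.3 = 0 ⇒ ω_n = 25.05, ζ = 0.1996.
%OS = 100·exp(−πζ/√(1−ζ²)) = 100·exp(−π·0.1996/√0.9601) = 52.7%.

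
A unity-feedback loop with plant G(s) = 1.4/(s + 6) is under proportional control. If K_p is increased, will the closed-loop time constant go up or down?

decrease

The closed-loop bandwidth 6+K_p·1.4 grows with K_p, so τ shrinks.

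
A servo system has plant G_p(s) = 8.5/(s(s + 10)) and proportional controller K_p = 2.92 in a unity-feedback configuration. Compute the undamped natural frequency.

With unity feedback the closed-loop characteristic equation is s² + 10s + 2.92·8.5 = s² + 10s + 24.82 = 0.
So ω_n² = 24.82 ⇒ ω_n = 4.982 rad/s, and ζ = 10/(2ω_n) = 1.

ω_n = 4.98 rad/s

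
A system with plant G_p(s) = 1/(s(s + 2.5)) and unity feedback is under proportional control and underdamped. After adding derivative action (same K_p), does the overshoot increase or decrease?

decrease

With PD the characteristic equation becomes s² + (a + K·K_d)s + K·K_p = 0; the damping term grows, ζ rises, overshoot falls.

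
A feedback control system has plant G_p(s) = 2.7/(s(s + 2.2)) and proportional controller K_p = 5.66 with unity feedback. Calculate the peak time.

Closed-loop characteristic equation: s² + 2.2s + 15.28 = 0, so ω_n = 3.909 rad/s and ζ = 2.2/(2·3.909) = 0.2814.
Damped frequency ω_d = ω_n√(1−ζ²) = 3.751 rad/s, so peak time T_p = π/ω_d = 0.837 s.

T_p = 0.837 s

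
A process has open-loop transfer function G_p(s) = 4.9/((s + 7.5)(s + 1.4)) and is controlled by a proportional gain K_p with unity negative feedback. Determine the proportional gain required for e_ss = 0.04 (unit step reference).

The loop is type 0, so e_ss(step) = 1/(1 + K_pos) with K_pos = K_p·G_p(0).
G_p(0) = 0.4667. Require 1/(1 + K_p·0.4667) = 0.04, so 1 + 0.4667·K_p = 25.
K_p = (25 − 1)/0.4667 = 51.4.

K_p = 51.4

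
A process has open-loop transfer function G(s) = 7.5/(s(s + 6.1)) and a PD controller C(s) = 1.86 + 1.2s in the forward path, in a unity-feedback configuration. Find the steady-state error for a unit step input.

0

The open loop C(s)G(s) has a pole at the origin (type 1), so the static position error constant is infinite and e_ss = 1/(1+∞) = 0.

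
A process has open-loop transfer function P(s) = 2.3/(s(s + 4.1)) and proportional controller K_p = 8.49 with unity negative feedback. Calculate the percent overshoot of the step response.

From 1 + K_pP(s) = 0: s² + 4.1s + 19.53 = 0 ⇒ ω_n = 4.419, ζ = 0.4639.
%OS = 100·exp(−πζ/√(1−ζ²)) = 100·exp(−π·0.4639/√0.7848) = 19.3%.

19.3%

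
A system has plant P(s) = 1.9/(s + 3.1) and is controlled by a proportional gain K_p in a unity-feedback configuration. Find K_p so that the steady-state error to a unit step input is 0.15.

The loop is type 0, so e_ss(step) = 1/(1 + K_pos) with K_pos = K_p·P(0).
P(0) = 0.6129. Require 1/(1 + K_p·0.6129) = 0.15, so 1 + 0.6129·K_p = 6.667.
K_p = (6.667 − 1)/0.6129 = 9.25.

K_p = 9.25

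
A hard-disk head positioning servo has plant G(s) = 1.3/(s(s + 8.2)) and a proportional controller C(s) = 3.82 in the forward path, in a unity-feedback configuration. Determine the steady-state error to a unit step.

0

The open loop C(s)G(s) has a pole at the origin (type 1), so the static position error constant is infinite and e_ss = 1/(1+∞) = 0.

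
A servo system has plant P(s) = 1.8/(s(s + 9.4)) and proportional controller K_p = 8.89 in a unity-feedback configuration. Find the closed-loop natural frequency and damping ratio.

ω_n = 4 rad/s, ζ = 1.17

The closed-loop denominator is s(s+9.4) + 8.89·1.8 = s² + 9.4s + 16.
Matching s² + 2ζω_n s + ω_n²: ω_n = √16 = 4 rad/s and 2ζω_n = 9.4, so ζ = 9.4/(2·4) = 1.17.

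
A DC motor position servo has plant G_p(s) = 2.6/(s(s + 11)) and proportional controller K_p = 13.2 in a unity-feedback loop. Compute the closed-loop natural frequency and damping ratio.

With unity feedback the closed-loop characteristic equation is s² + 11s + 13.2·2.6 = s² + 11s + 34.32 = 0.
Matching s² + 2ζω_n s + ω_n²: ω_n = √34.32 = 5.858 rad/s and 2ζω_n = 11, so ζ = 11/(2·5.858) = 0.939.

ω_n = 5.86 rad/s, ζ = 0.939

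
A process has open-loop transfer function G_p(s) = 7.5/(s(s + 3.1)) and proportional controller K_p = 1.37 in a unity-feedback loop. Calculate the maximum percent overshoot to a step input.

From 1 + K_pG_p(s) = 0: s² + 3.1s + 10.28 = 0 ⇒ ω_n = 3.205, ζ = 0.4835.
%OS = 100·exp(−πζ/√(1−ζ²)) = 100·exp(−π·0.4835/√0.7662) = 17.6%.

17.6%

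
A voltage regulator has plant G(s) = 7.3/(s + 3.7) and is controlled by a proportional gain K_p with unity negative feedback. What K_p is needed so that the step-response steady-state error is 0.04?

For a type-0 loop with proportional control, e_ss = 1/(1 + K_p·G(0)).
G(0) = 1.973. Require 1/(1 + K_p·1.973) = 0.04, so 1 + 1.973·K_p = 25.
K_p = (25 − 1)/1.973 = 12.2.

K_p = 12.2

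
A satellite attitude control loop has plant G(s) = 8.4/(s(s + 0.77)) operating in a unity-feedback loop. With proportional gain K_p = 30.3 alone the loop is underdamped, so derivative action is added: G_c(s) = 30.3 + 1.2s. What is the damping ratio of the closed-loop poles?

ζ = 0.34

Forward path: (30.3 + 1.2s)·8.4/(s(s+0.77)). The closed-loop characteristic equation is s² + (0.77 + 8.4·1.2)s + 8.4·30.3 = 0.
That is s² + 10.85s + 254.5 = 0, so ω_n = 15.95 rad/s and ζ = 10.85/(2·15.95) = 0.34.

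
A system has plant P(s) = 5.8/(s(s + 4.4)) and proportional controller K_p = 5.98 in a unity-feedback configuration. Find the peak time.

The closed-loop denominator s² + 4.4s + 34.68 gives ω_n = √34.68 = 5.889 and ζ = 4.4/(2ω_n) = 0.3736.
Damped frequency ω_d = ω_n√(1−ζ²) = 5.463 rad/s, so peak time T_p = π/ω_d = 0.575 s.

T_p = 0.575 s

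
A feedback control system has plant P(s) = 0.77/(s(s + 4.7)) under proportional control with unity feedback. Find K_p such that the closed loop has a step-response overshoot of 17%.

From %OS = 100·exp(−πζ/√(1−ζ²)) = 17%, ζ = −ln(0.17)/√(π²+ln²(0.17)) = 0.4913.
Characteristic equation s² + 4.7s + 0.77K_p = 0 gives ζ = 4.7/(2√(0.77K_p)).
Setting ζ = 0.4913: √(0.77K_p) = 4.7/(2·0.4913) = 4.783, so K_p = 22.88/0.77 = 29.7.

K_p = 29.7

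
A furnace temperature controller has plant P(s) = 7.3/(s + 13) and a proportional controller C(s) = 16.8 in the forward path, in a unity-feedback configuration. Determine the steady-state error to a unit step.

The loop is type 0. Static position error constant K_pos = C(0)·P(0) = 16.8·0.5615 = 9.434.
Steady-state error to a unit step: e_ss = 1/(1+K_pos) = 1/10.43 = 0.0958.

0.0958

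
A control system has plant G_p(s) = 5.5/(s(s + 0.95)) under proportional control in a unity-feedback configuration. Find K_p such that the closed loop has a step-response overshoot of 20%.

K_p = 0.197

From %OS = 100·exp(−πζ/√(1−ζ²)) = 20%, ζ = −ln(0.2)/√(π²+ln²(0.2)) = 0.4559.
Characteristic equation s² + 0.95s + 5.5K_p = 0 gives ζ = 0.95/(2√(5.5K_p)).
Setting ζ = 0.4559: √(5.5K_p) = 0.95/(2·0.4559) = 1.042, so K_p = 1.085/5.5 = 0.197.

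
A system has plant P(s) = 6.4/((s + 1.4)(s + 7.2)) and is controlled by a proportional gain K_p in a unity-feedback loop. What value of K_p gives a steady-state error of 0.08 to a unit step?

K_p = 18.1

The loop is type 0, so e_ss(step) = 1/(1 + K_pos) with K_pos = K_p·P(0).
P(0) = 0.6349. Require 1/(1 + K_p·0.6349) = 0.08, so 1 + 0.6349·K_p = 12.5.
K_p = (12.5 − 1)/0.6349 = 18.1.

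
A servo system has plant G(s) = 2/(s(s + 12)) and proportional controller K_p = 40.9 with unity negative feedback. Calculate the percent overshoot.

The closed-loop denominator s² + 12s + 81.8 gives ω_n = √81.8 = 9.044 and ζ = 12/(2ω_n) = 0.6634.
%OS = 100·exp(−πζ/√(1−ζ²)) = 100·exp(−π·0.6634/√0.5599) = 6.17%.

6.17%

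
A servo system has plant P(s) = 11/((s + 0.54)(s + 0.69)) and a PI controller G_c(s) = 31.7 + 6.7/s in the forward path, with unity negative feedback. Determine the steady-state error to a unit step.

The open loop G_c(s)P(s) has a pole at the origin (type 1), so the static position error constant is infinite and e_ss = 1/(1+∞) = 0.

0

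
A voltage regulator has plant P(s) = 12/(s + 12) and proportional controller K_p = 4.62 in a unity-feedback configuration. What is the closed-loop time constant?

Closed-loop transfer function: T(s) = K_p·P(s)/(1 + K_p·P(s)) = 55.44/(s + 12 + 55.44) = 55.44/(s + 67.44).
Time constant τ = 1/67.44 = 0.0148 s.

τ = 0.0148 s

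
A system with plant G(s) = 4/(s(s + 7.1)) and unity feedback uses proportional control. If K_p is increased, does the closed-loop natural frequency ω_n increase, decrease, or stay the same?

increase

ω_n = √(4·K_p), which grows with K_p.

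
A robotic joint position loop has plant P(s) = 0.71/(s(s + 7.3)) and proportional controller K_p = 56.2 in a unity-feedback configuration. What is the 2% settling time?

T_s ≈ 1.1 s

Closed-loop characteristic equation: s² + 7.3s + 39.9 = 0, so ω_n = 6.317 rad/s and ζ = 7.3/(2·6.317) = 0.5778.
2% settling time T_s ≈ 4/(ζω_n) = 4/3.65 = 1.1 s.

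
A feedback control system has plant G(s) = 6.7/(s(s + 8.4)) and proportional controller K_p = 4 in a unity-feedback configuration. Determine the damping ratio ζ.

The closed-loop denominator is s(s+8.4) + 4·6.7 = s² + 8.4s + 26.8.
Matching s² + 2ζω_n s + ω_n²: ω_n = √26.8 = 5.177 rad/s and 2ζω_n = 8.4, so ζ = 8.4/(2·5.177) = 0.811.

ζ = 0.811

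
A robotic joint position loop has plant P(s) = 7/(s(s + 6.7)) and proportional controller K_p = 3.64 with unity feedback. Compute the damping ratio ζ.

ζ = 0.664

With unity feedback the closed-loop characteristic equation is s² + 6.7s + 3.64·7 = s² + 6.7s + 25.48 = 0.
Matching s² + 2ζω_n s + ω_n²: ω_n = √25.48 = 5.048 rad/s and 2ζω_n = 6.7, so ζ = 6.7/(2·5.048) = 0.664.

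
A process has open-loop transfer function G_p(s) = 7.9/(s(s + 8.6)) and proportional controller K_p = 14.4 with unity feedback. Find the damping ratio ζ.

1 + K_p·G_p(s) = 0 gives s² + 8.6s + 113.8 = 0.
So ω_n² = 113.8 ⇒ ω_n = 10.67 rad/s, and ζ = 8.6/(2ω_n) = 0.403.

ζ = 0.403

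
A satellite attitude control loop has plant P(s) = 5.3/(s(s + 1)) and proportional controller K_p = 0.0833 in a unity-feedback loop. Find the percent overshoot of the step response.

2.76%

Closed-loop characteristic equation: s² + 1s + 0.4415 = 0, so ω_n = 0.6644 rad/s and ζ = 1/(2·0.6644) = 0.7525.
%OS = 100·exp(−πζ/√(1−ζ²)) = 100·exp(−π·0.7525/√0.4337) = 2.76%.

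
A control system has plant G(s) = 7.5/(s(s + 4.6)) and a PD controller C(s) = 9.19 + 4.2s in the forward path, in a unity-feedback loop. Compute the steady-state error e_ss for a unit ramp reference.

0.0667

The loop has one pole at the origin (type 1). Velocity error constant K_v = lim_{s→0} s·C(s)G(s) = 9.19·7.5/4.6 = 14.98.
Steady-state error to a unit ramp: e_ss = 1/K_v = 0.0667.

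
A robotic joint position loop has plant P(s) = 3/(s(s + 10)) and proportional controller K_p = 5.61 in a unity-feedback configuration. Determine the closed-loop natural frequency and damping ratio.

ω_n = 4.1 rad/s, ζ = 1.22

1 + K_p·P(s) = 0 gives s² + 10s + 16.83 = 0.
So ω_n² = 16.83 ⇒ ω_n = 4.102 rad/s, and ζ = 10/(2ω_n) = 1.22.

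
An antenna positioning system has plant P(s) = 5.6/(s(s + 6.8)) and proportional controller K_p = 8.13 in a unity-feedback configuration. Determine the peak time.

T_p = 0.539 s

The closed-loop denominator s² + 6.8s + 45.53 gives ω_n = √45.53 = 6.747 and ζ = 6.8/(2ω_n) = 0.5039.
Damped frequency ω_d = ω_n√(1−ζ²) = 5.828 rad/s, so peak time T_p = π/ω_d = 0.539 s.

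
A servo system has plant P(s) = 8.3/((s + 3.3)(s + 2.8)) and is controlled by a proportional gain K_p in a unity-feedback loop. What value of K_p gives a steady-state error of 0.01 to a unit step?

K_p = 110

The loop is type 0, so e_ss(step) = 1/(1 + K_pos) with K_pos = K_p·P(0).
P(0) = 0.8983. Require 1/(1 + K_p·0.8983) = 0.01, so 1 + 0.8983·K_p = 100.
K_p = (100 − 1)/0.8983 = 110.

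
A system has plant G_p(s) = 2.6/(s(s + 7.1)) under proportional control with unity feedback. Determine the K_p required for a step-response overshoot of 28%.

K_p = 34.4

From %OS = 100·exp(−πζ/√(1−ζ²)) = 28%, ζ = −ln(0.28)/√(π²+ln²(0.28)) = 0.3755.
Characteristic equation s² + 7.1s + 2.6K_p = 0 gives ζ = 7.1/(2√(2.6K_p)).
Setting ζ = 0.3755: √(2.6K_p) = 7.1/(2·0.3755) = 9.453, so K_p = 89.36/2.6 = 34.4.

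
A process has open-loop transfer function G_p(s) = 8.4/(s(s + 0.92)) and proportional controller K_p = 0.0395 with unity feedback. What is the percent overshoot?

Closed-loop characteristic equation: s² + 0.92s + 0.3318 = 0, so ω_n = 0.576 rad/s and ζ = 0.92/(2·0.576) = 0.7986.
%OS = 100·exp(−πζ/√(1−ζ²)) = 100·exp(−π·0.7986/√0.3623) = 1.55%.

1.55%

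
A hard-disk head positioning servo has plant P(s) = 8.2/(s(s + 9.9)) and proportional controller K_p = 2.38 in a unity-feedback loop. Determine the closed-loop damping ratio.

1 + K_p·P(s) = 0 gives s² + 9.9s + 19.52 = 0.
So ω_n² = 19.52 ⇒ ω_n = 4.418 rad/s, and ζ = 9.9/(2ω_n) = 1.12.

ζ = 1.12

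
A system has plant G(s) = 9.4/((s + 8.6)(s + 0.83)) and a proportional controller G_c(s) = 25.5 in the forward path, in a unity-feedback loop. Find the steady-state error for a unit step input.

The loop is type 0. Static position error constant K_pos = G_c(0)·G(0) = 25.5·1.317 = 33.58.
Steady-state error to a unit step: e_ss = 1/(1+K_pos) = 1/34.58 = 0.0289.

0.0289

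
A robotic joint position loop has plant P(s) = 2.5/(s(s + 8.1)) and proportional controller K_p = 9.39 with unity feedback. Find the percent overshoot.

0.836%

From 1 + K_pP(s) = 0: s² + 8.1s + 23.48 = 0 ⇒ ω_n = 4.845, ζ = 0.8359.
%OS = 100·exp(−πζ/√(1−ζ²)) = 100·exp(−π·0.8359/√0.3013) = 0.836%.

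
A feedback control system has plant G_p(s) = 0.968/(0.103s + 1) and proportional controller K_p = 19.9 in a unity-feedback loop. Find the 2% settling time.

Closed loop: T(s) = K_p·G_p/(1+K_p·G_p) = 19.26/(0.103s + 1 + 19.26), with pole at s = −(1 + 19.26)/0.103 = −196.7.
τ = 1/196.7 = 0.005083 s, so 2% settling time ≈ 4τ = 0.0203 s.

T_s ≈ 0.0203 s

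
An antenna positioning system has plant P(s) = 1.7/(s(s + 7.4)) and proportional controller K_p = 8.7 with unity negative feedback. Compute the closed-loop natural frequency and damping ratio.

With unity feedback the closed-loop characteristic equation is s² + 7.4s + 8.7·1.7 = s² + 7.4s + 14.79 = 0.
So ω_n² = 14.79 ⇒ ω_n = 3.846 rad/s, and ζ = 7.4/(2ω_n) = 0.962.

ω_n = 3.85 rad/s, ζ = 0.962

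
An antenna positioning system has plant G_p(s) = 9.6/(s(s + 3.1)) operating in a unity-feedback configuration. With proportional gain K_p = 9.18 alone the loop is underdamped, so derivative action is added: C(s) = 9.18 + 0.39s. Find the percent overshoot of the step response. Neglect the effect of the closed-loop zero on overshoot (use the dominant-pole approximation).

29.2%

Forward path: (9.18 + 0.39s)·9.6/(s(s+3.1)). The closed-loop characteristic equation is s² + (3.1 + 9.6·0.39)s + 9.6·9.18 = 0.
That is s² + 6.844s + 88.13 = 0, so ω_n = 9.388 rad/s and ζ = 6.844/(2·9.388) = 0.3645.
%OS = 100·exp(−πζ/√(1−ζ²)) = 29.2%.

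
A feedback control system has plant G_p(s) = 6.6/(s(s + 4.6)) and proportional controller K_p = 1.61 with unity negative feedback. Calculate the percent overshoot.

The closed-loop denominator s² + 4.6s + 10.63 gives ω_n = √10.63 = 3.26 and ζ = 4.6/(2ω_n) = 0.7056.
%OS = 100·exp(−πζ/√(1−ζ²)) = 100·exp(−π·0.7056/√0.5022) = 4.38%.

4.38%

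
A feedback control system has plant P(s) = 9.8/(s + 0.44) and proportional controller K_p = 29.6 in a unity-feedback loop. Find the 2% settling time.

T_s ≈ 0.0138 s

Closed-loop transfer function: T(s) = K_p·P(s)/(1 + K_p·P(s)) = 290.1/(s + 0.44 + 290.1) = 290.1/(s + 290.5).
Time constant τ = 1/290.5 = 0.003442 s, so the 2% settling time is about 4τ = 0.0138 s.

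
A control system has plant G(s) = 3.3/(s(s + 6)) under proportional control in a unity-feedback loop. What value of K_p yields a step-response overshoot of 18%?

From %OS = 100·exp(−πζ/√(1−ζ²)) = 18%, ζ = −ln(0.18)/√(π²+ln²(0.18)) = 0.4791.
Characteristic equation s² + 6s + 3.3K_p = 0 gives ζ = 6/(2√(3.3K_p)).
Setting ζ = 0.4791: √(3.3K_p) = 6/(2·0.4791) = 6.262, so K_p = 39.21/3.3 = 11.9.

K_p = 11.9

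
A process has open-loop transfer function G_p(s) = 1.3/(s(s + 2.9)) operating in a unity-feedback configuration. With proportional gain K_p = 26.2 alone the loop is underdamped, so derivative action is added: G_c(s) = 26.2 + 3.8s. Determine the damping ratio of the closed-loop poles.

ζ = 0.672

Forward path: (26.2 + 3.8s)·1.3/(s(s+2.9)). The closed-loop characteristic equation is s² + (2.9 + 1.3·3.8)s + 1.3·26.2 = 0.
That is s² + 7.84s + 34.06 = 0, so ω_n = 5.836 rad/s and ζ = 7.84/(2·5.836) = 0.6717.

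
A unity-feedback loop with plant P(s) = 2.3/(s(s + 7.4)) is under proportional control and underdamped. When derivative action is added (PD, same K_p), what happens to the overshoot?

With PD the characteristic equation becomes s² + (a + K·K_d)s + K·K_p = 0; the damping term grows, ζ rises, overshoot falls.

decrease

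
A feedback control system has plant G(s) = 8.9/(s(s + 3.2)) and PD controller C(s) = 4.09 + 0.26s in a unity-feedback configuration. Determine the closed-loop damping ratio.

ζ = 0.457

Forward path: (4.09 + 0.26s)·8.9/(s(s+3.2)). The closed-loop characteristic equation is s² + (3.2 + 8.9·0.26)s + 8.9·4.09 = 0.
That is s² + 5.514s + 36.4 = 0, so ω_n = 6.033 rad/s and ζ = 5.514/(2·6.033) = 0.457.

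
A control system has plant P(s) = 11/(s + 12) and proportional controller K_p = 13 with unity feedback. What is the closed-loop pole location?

Closed-loop transfer function: T(s) = K_p·P(s)/(1 + K_p·P(s)) = 143/(s + 12 + 143) = 143/(s + 155).
The closed-loop pole is at s = −155.

s = -155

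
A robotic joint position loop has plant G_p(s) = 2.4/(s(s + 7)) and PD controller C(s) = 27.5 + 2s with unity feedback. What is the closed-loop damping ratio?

Forward path: (27.5 + 2s)·2.4/(s(s+7)). The closed-loop characteristic equation is s² + (7 + 2.4·2)s + 2.4·27.5 = 0.
That is s² + 11.8s + 66 = 0, so ω_n = 8.124 rad/s and ζ = 11.8/(2·8.124) = 0.7262.

ζ = 0.726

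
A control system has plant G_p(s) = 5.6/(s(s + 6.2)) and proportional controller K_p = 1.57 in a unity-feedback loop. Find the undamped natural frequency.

ω_n = 2.97 rad/s

With unity feedback the closed-loop characteristic equation is s² + 6.2s + 1.57·5.6 = s² + 6.2s + 8.792 = 0.
So ω_n² = 8.792 ⇒ ω_n = 2.965 rad/s, and ζ = 6.2/(2ω_n) = 1.05.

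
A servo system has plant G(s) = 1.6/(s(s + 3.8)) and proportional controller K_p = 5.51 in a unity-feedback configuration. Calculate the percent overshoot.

7.31%

From 1 + K_pG(s) = 0: s² + 3.8s + 8.816 = 0 ⇒ ω_n = 2.969, ζ = 0.6399.
%OS = 100·exp(−πζ/√(1−ζ²)) = 100·exp(−π·0.6399/√0.5905) = 7.31%.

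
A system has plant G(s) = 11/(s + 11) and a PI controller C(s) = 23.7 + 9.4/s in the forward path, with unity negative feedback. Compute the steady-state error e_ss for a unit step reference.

0

The open loop C(s)G(s) has a pole at the origin (type 1), so the static position error constant is infinite and e_ss = 1/(1+∞) = 0.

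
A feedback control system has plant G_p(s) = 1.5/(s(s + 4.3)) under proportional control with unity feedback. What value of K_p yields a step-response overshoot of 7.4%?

From %OS = 100·exp(−πζ/√(1−ζ²)) = 7.4%, ζ = −ln(0.074)/√(π²+ln²(0.074)) = 0.6381.
Characteristic equation s² + 4.3s + 1.5K_p = 0 gives ζ = 4.3/(2√(1.5K_p)).
Setting ζ = 0.6381: √(1.5K_p) = 4.3/(2·0.6381) = 3.369, so K_p = 11.35/1.5 = 7.57.

K_p = 7.57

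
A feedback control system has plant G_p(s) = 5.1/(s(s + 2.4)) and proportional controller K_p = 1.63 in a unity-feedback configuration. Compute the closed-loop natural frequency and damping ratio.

1 + K_p·G_p(s) = 0 gives s² + 2.4s + 8.313 = 0.
Matching s² + 2ζω_n s + ω_n²: ω_n = √8.313 = 2.883 rad/s and 2ζω_n = 2.4, so ζ = 2.4/(2·2.883) = 0.416.

ω_n = 2.88 rad/s, ζ = 0.416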